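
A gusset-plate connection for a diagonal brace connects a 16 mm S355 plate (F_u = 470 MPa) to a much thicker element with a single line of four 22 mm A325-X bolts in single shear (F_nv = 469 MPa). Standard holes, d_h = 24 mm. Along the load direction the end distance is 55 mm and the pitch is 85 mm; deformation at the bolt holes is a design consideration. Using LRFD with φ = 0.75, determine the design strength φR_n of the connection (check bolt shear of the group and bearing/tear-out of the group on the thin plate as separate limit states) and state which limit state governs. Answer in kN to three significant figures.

535 kN (bolt shear governs)

Bolt shear: A_b = π·22²/4 = 380.1 mm²; R_n = 469 × 380.1 × 4 × 1 / 1000 = 713.1 kN → 0.75 × 713.1 = 535 kN.
Bearing (1.2 l_c t F_u ≤ 2.4 d t F_u): upper limit = 2.4·22·16·470 / 1000 = 397.1 kN.
  Edge l_c = 55 − 24/2 = 43 → r_n = 388 kN; interior l_c = 85 − 24 = 61 → r_n = 397.1 kN.
  R_n,bearing = 1·388 + 3·397.1 = 1579 kN → 0.75 × 1579 = 1180 kN.
Bolt shear governs: 535 kN.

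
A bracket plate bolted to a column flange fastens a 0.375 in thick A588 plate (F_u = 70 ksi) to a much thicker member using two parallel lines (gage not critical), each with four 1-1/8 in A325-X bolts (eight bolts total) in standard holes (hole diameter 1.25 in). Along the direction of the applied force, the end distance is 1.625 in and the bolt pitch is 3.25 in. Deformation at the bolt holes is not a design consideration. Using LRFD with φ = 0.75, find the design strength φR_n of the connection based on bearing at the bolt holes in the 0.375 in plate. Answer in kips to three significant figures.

413 kips

Per bolt r_n = 1.5 l_c t F_u ≤ 3.0 d t F_u; upper limit = 3.0 × 1.125 × 0.375 × 70 = 88.59 kips.
Edge bolt: l_c = 1.625 − 1.25/2 = 1 in → 1.5 × 1 × 0.375 × 70 = 39.38 → r_n = 39.38 kips.
Interior bolts: l_c = 3.25 − 1.25 = 2 in → 1.5 × 2 × 0.375 × 70 = 78.75 → r_n = 78.75 kips.
R_n = 2 × 39.38 + 6 × 78.75 = 551.2 kips.
Design strength φR_n = 0.75 × 551.2 = 413 kips.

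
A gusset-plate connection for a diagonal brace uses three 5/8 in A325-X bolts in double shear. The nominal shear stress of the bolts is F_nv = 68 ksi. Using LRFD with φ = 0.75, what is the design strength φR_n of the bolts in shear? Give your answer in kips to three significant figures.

A_b = π × 0.625² / 4 = 0.3068 in².
R_n = F_nv · A_b · n · n_s = 68 × 0.3068 × 3 × 2 = 125.2 kips.
Design strength φR_n = 0.75 × 125.2 = 93.9 kips.

93.9 kips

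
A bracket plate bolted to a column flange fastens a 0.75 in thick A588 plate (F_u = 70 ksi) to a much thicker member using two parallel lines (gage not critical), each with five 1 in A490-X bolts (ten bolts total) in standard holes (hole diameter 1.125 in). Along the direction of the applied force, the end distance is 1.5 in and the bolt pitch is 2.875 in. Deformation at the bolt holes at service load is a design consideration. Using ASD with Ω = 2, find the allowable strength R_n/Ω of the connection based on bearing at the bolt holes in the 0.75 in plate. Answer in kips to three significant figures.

500 kips

Per bolt r_n = 1.2 l_c t F_u ≤ 2.4 d t F_u; upper limit = 2.4 × 1 × 0.75 × 70 = 126 kips.
Edge bolt: l_c = 1.5 − 1.125/2 = 0.9375 in → 1.2 × 0.9375 × 0.75 × 70 = 59.06 → r_n = 59.06 kips.
Interior bolts: l_c = 2.875 − 1.125 = 1.75 in → 1.2 × 1.75 × 0.75 × 70 = 110.3 → r_n = 110.3 kips.
R_n = 2 × 59.06 + 8 × 110.3 = 1000 kips.
Allowable strength R_n/Ω = 1000 / 2 = 500 kips.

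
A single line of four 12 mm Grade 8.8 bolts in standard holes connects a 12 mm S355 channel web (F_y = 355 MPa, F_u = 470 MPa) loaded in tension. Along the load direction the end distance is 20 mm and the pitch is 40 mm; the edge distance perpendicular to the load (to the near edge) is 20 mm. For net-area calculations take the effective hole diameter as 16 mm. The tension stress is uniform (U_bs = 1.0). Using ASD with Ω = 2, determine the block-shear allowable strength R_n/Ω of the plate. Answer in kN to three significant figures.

Shear plane L_v = 20 + 3·40 = 140 mm; A_gv = 140 × 12 = 1680 mm².
A_nv = (140 − 3.5·16) × 12 = 1008 mm².
A_nt = (20 − 0.5·16) × 12 = 144 mm².
0.6 F_u A_nv = 284.3 kN; 0.6 F_y A_gv = 357.8 kN → shear rupture governs the shear term.
R_n = 284.3 + 1.0 × 470 × 144 / 1000 = 351.9 kN.
Allowable strength R_n/Ω = 351.9 / 2 = 176 kN.

176 kN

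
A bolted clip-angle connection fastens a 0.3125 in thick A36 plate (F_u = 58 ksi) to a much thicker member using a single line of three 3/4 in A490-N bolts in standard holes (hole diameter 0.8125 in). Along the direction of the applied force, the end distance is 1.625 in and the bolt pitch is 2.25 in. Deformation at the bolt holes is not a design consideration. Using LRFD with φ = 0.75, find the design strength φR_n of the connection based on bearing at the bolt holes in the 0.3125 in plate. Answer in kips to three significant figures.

Per bolt r_n = 1.5 l_c t F_u ≤ 3.0 d t F_u; upper limit = 3.0 × 0.75 × 0.3125 × 58 = 40.78 kips.
Edge bolt: l_c = 1.625 − 0.8125/2 = 1.219 in → 1.5 × 1.219 × 0.3125 × 58 = 33.13 → r_n = 33.13 kips.
Interior bolts: l_c = 2.25 − 0.8125 = 1.438 in → 1.5 × 1.438 × 0.3125 × 58 = 39.08 → r_n = 39.08 kips.
R_n = 1 × 33.13 + 2 × 39.08 = 111.3 kips.
Design strength φR_n = 0.75 × 111.3 = 83.5 kips.

83.5 kips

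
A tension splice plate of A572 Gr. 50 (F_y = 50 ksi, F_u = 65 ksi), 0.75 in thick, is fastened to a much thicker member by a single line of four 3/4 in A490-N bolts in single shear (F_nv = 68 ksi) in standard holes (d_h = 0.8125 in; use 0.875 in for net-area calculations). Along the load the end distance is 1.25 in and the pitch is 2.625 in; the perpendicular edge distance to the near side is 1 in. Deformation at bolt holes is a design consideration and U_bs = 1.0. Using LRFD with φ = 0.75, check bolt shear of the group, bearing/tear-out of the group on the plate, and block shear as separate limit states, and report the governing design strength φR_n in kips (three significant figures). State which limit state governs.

90.1 kips (bolt shear governs)

Bolt shear: A_b = π·0.75²/4 = 0.4418 in²; R_n = 68 × 0.4418 × 4 × 1 = 120.2 kips → 0.75 × 120.2 = 90.1 kips.
Bearing: edge l_c = 0.8438, r_n = 49.36 kips; interior l_c = 1.812, r_n = 87.75 kips; R_n = 49.36 + 3·87.75 = 312.6 kips → 234 kips.
Block shear: A_gv = 6.844, A_nv = 4.547, A_nt = 0.4219 in²; R_n = min(0.6F_uA_nv, 0.6F_yA_gv) + U_bs·F_u·A_nt = 204.8 kips → 154 kips.
Bolt shear governs: 90.1 kips.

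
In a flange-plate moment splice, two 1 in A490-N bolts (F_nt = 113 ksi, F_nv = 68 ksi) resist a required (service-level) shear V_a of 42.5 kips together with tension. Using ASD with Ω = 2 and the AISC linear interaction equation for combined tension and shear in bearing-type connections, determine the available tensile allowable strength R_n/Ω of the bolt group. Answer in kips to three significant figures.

A_b = π·1²/4 = 0.7854 in²; f_rv = 42.5 / (2 × 0.7854) = 27.06 ksi.
F'_nt = 1.3 F_nt − (Ω F_nt / F_nv) f_rv = 1.3·113 − (2·113/68)·27.06 = 56.98 ksi, capped at F_nt → F'_nt = 56.98 ksi.
R_n = F'_nt · A_b · n = 56.98 × 0.7854 × 2 = 89.5 kips.
Allowable strength R_n/Ω = 89.5 / 2 = 44.7 kips.

44.7 kips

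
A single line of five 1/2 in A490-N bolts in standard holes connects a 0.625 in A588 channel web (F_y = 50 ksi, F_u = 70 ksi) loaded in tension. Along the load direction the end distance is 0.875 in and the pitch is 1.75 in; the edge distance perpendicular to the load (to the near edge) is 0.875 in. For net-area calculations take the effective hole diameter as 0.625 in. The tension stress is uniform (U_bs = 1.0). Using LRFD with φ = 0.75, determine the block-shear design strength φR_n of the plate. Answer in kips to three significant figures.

Shear plane L_v = 0.875 + 4·1.75 = 7.875 in; A_gv = 7.875 × 0.625 = 4.922 in².
A_nv = (7.875 − 4.5·0.625) × 0.625 = 3.164 in².
A_nt = (0.875 − 0.5·0.625) × 0.625 = 0.3516 in².
0.6 F_u A_nv = 132.9 kips; 0.6 F_y A_gv = 147.7 kips → shear rupture governs the shear term.
R_n = 132.9 + 1.0 × 70 × 0.3516 = 157.5 kips.
Design strength φR_n = 0.75 × 157.5 = 118 kips.

118 kips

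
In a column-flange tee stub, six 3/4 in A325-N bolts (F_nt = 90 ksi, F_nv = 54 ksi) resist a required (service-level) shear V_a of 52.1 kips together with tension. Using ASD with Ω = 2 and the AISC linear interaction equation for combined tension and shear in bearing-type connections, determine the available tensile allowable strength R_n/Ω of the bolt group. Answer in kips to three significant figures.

A_b = π·0.75²/4 = 0.4418 in²; f_rv = 52.1 / (6 × 0.4418) = 19.66 ksi.
F'_nt = 1.3 F_nt − (Ω F_nt / F_nv) f_rv = 1.3·90 − (2·90/54)·19.66 = 51.48 ksi, capped at F_nt → F'_nt = 51.48 ksi.
R_n = F'_nt · A_b · n = 51.48 × 0.4418 × 6 = 136.5 kips.
Allowable strength R_n/Ω = 136.5 / 2 = 68.2 kips.

68.2 kips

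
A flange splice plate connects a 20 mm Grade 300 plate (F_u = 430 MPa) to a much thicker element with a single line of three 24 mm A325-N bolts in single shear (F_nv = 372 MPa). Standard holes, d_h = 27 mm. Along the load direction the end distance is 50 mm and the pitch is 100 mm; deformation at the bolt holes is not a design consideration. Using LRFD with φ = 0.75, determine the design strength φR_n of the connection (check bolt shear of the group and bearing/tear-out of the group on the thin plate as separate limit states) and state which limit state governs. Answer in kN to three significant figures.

Bolt shear: A_b = π·24²/4 = 452.4 mm²; R_n = 372 × 452.4 × 3 × 1 / 1000 = 504.9 kN → 0.75 × 504.9 = 379 kN.
Bearing (1.5 l_c t F_u ≤ 3.0 d t F_u): upper limit = 3.0·24·20·430 / 1000 = 619.2 kN.
  Edge l_c = 50 − 27/2 = 36.5 → r_n = 470.9 kN; interior l_c = 100 − 27 = 73 → r_n = 619.2 kN.
  R_n,bearing = 1·470.9 + 2·619.2 = 1709 kN → 0.75 × 1709 = 1280 kN.
Bolt shear governs: 379 kN.

379 kN (bolt shear governs)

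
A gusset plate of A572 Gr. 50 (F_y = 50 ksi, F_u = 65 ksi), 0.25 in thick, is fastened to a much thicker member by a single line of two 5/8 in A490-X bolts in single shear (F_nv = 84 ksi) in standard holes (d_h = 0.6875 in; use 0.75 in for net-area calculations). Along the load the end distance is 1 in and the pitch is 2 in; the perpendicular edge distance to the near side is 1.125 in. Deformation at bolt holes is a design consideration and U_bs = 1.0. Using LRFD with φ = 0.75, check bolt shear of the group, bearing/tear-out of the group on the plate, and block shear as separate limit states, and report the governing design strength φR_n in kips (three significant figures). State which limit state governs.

Bolt shear: A_b = π·0.625²/4 = 0.3068 in²; R_n = 84 × 0.3068 × 2 × 1 = 51.54 kips → 0.75 × 51.54 = 38.7 kips.
Bearing: edge l_c = 0.6562, r_n = 12.8 kips; interior l_c = 1.312, r_n = 24.38 kips; R_n = 12.8 + 1·24.38 = 37.17 kips → 27.9 kips.
Block shear: A_gv = 0.75, A_nv = 0.4688, A_nt = 0.1875 in²; R_n = min(0.6F_uA_nv, 0.6F_yA_gv) + U_bs·F_u·A_nt = 30.47 kips → 22.9 kips.
Block shear governs: 22.9 kips.

22.9 kips (block shear governs)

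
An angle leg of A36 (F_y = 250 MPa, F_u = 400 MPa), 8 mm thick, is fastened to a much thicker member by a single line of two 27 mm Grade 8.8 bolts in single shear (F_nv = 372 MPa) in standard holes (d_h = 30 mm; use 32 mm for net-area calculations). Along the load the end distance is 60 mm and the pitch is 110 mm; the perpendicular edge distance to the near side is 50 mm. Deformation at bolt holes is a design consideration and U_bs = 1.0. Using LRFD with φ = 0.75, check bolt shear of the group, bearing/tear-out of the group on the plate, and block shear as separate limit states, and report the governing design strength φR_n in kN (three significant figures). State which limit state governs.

235 kN (block shear governs)

Bolt shear: A_b = π·27²/4 = 572.6 mm²; R_n = 372 × 572.6 × 2 × 1 / 1000 = 426 kN → 0.75 × 426 = 319 kN.
Bearing: edge l_c = 45, r_n = 172.8 kN; interior l_c = 80, r_n = 207.4 kN; R_n = 172.8 + 1·207.4 = 380.2 kN → 285 kN.
Block shear: A_gv = 1360, A_nv = 976, A_nt = 272 mm²; R_n = min(0.6F_uA_nv, 0.6F_yA_gv) + U_bs·F_u·A_nt = 312.8 kN → 235 kN.
Block shear governs: 235 kN.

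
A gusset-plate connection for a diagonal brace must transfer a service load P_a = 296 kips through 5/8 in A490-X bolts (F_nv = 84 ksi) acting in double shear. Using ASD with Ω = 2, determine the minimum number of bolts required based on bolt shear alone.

12 bolts

A_b = π·0.625²/4 = 0.3068 in².
Per-bolt allowable strength R_n/Ω = 84 × 0.3068 × 2 / 2 = 25.77 kips.
n ≥ 296 / 25.77 = 11.49 → use 12 bolts.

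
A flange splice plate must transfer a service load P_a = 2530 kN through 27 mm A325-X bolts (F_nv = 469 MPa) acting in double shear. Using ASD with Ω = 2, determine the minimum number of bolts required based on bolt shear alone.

A_b = π·27²/4 = 572.6 mm².
Per-bolt allowable strength R_n/Ω = 469 × 572.6 × 2 / 1000 / 2 = 268.5 kN.
n ≥ 2530 / 268.5 = 9.422 → use 10 bolts.

10 bolts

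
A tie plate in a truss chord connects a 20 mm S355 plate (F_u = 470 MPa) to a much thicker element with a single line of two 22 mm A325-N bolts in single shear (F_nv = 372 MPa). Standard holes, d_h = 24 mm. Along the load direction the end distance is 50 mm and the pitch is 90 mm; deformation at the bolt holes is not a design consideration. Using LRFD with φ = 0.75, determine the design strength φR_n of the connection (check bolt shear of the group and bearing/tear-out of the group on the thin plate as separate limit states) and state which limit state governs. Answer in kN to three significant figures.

212 kN (bolt shear governs)

Bolt shear: A_b = π·22²/4 = 380.1 mm²; R_n = 372 × 380.1 × 2 × 1 / 1000 = 282.8 kN → 0.75 × 282.8 = 212 kN.
Bearing (1.5 l_c t F_u ≤ 3.0 d t F_u): upper limit = 3.0·22·20·470 / 1000 = 620.4 kN.
  Edge l_c = 50 − 24/2 = 38 → r_n = 535.8 kN; interior l_c = 90 − 24 = 66 → r_n = 620.4 kN.
  R_n,bearing = 1·535.8 + 1·620.4 = 1156 kN → 0.75 × 1156 = 867 kN.
Bolt shear governs: 212 kN.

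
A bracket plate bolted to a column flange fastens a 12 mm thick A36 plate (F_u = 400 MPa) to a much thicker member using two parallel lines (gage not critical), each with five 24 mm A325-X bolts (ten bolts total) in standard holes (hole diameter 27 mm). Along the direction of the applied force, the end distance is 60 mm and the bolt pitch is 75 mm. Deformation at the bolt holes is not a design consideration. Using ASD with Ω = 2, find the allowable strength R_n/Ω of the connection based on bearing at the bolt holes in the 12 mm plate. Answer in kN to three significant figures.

1720 kN

Per bolt r_n = 1.5 l_c t F_u ≤ 3.0 d t F_u; upper limit = 3.0 × 24 × 12 × 400 / 1000 = 345.6 kN.
Edge bolt: l_c = 60 − 27/2 = 46.5 mm → 1.5 × 46.5 × 12 × 400 / 1000 = 334.8 → r_n = 334.8 kN.
Interior bolts: l_c = 75 − 27 = 48 mm → 1.5 × 48 × 12 × 400 / 1000 = 345.6 → r_n = 345.6 kN.
R_n = 2 × 334.8 + 8 × 345.6 = 3434 kN.
Allowable strength R_n/Ω = 3434 / 2 = 1720 kN.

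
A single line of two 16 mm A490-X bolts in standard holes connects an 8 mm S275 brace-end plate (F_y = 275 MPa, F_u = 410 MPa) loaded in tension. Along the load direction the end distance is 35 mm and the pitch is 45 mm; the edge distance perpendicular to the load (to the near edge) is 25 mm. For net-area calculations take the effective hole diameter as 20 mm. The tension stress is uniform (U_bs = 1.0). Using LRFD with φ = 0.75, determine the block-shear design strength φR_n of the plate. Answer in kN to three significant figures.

Shear plane L_v = 35 + 1·45 = 80 mm; A_gv = 80 × 8 = 640 mm².
A_nv = (80 − 1.5·20) × 8 = 400 mm².
A_nt = (25 − 0.5·20) × 8 = 120 mm².
0.6 F_u A_nv = 98.4 kN; 0.6 F_y A_gv = 105.6 kN → shear rupture governs the shear term.
R_n = 98.4 + 1.0 × 410 × 120 / 1000 = 147.6 kN.
Design strength φR_n = 0.75 × 147.6 = 111 kN.

111 kN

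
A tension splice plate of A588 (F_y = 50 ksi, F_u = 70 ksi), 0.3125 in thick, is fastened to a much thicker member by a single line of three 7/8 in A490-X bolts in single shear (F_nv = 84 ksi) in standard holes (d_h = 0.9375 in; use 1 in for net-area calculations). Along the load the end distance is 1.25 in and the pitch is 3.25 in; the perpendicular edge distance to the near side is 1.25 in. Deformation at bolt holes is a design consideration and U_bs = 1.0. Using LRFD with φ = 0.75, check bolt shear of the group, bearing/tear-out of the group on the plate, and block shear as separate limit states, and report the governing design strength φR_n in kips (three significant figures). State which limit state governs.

Bolt shear: A_b = π·0.875²/4 = 0.6013 in²; R_n = 84 × 0.6013 × 3 × 1 = 151.5 kips → 0.75 × 151.5 = 114 kips.
Bearing: edge l_c = 0.7812, r_n = 20.51 kips; interior l_c = 2.312, r_n = 45.94 kips; R_n = 20.51 + 2·45.94 = 112.4 kips → 84.3 kips.
Block shear: A_gv = 2.422, A_nv = 1.641, A_nt = 0.2344 in²; R_n = min(0.6F_uA_nv, 0.6F_yA_gv) + U_bs·F_u·A_nt = 85.31 kips → 64 kips.
Block shear governs: 64 kips.

64 kips (block shear governs)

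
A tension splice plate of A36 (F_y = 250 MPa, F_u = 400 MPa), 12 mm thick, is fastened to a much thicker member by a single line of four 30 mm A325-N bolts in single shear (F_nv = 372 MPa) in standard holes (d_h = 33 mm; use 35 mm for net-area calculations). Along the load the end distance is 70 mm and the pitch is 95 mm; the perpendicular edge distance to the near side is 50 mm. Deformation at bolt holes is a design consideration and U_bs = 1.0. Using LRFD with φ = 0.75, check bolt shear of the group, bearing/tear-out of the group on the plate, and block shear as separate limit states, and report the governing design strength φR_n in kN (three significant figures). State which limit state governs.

Bolt shear: A_b = π·30²/4 = 706.9 mm²; R_n = 372 × 706.9 × 4 × 1 / 1000 = 1052 kN → 0.75 × 1052 = 789 kN.
Bearing: edge l_c = 53.5, r_n = 308.2 kN; interior l_c = 62, r_n = 345.6 kN; R_n = 308.2 + 3·345.6 = 1345 kN → 1010 kN.
Block shear: A_gv = 4260, A_nv = 2790, A_nt = 390 mm²; R_n = min(0.6F_uA_nv, 0.6F_yA_gv) + U_bs·F_u·A_nt = 795 kN → 596 kN.
Block shear governs: 596 kN.

596 kN (block shear governs)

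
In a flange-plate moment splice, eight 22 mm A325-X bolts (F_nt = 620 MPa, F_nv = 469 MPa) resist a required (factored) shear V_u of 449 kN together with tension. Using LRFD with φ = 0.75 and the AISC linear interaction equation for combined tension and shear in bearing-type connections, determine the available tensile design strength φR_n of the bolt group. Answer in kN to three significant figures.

1240 kN

A_b = π·22²/4 = 380.1 mm²; f_rv = 449 × 1000 / (8 × 380.1) = 147.6 MPa.
F'_nt = 1.3 F_nt − (F_nt / φF_nv) f_rv = 1.3·620 − (620/(0.75·469))·147.6 = 545.8 MPa, capped at F_nt → F'_nt = 545.8 MPa.
R_n = F'_nt · A_b · n = 545.8 × 380.1 × 8 / 1000 = 1660 kN.
Design strength φR_n = 0.75 × 1660 = 1240 kN.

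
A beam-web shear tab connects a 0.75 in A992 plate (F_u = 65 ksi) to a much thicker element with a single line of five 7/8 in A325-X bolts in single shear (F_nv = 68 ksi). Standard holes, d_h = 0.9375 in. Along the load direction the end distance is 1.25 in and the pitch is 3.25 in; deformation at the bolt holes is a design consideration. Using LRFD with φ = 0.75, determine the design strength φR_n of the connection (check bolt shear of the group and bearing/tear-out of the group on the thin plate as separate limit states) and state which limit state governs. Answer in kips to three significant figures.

153 kips (bolt shear governs)

Bolt shear: A_b = π·0.875²/4 = 0.6013 in²; R_n = 68 × 0.6013 × 5 × 1 = 204.4 kips → 0.75 × 204.4 = 153 kips.
Bearing (1.2 l_c t F_u ≤ 2.4 d t F_u): upper limit = 2.4·0.875·0.75·65 = 102.4 kips.
  Edge l_c = 1.25 − 0.9375/2 = 0.7812 → r_n = 45.7 kips; interior l_c = 3.25 − 0.9375 = 2.312 → r_n = 102.4 kips.
  R_n,bearing = 1·45.7 + 4·102.4 = 455.2 kips → 0.75 × 455.2 = 341 kips.
Bolt shear governs: 153 kips.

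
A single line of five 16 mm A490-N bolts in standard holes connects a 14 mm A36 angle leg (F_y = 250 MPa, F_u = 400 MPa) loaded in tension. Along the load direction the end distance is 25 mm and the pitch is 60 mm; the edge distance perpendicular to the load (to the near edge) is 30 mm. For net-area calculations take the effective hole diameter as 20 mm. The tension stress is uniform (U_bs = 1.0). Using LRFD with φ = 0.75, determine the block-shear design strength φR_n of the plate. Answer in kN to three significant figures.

Shear plane L_v = 25 + 4·60 = 265 mm; A_gv = 265 × 14 = 3710 mm².
A_nv = (265 − 4.5·20) × 14 = 2450 mm².
A_nt = (30 − 0.5·20) × 14 = 280 mm².
0.6 F_u A_nv = 588 kN; 0.6 F_y A_gv = 556.5 kN → shear yielding governs the shear term.
R_n = 556.5 + 1.0 × 400 × 280 / 1000 = 668.5 kN.
Design strength φR_n = 0.75 × 668.5 = 501 kN.

501 kN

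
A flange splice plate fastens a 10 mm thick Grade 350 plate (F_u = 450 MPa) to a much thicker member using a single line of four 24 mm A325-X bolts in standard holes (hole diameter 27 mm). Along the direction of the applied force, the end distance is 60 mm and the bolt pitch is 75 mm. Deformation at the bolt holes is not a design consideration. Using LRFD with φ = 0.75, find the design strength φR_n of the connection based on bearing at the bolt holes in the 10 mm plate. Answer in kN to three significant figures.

964 kN

Per bolt r_n = 1.5 l_c t F_u ≤ 3.0 d t F_u; upper limit = 3.0 × 24 × 10 × 450 / 1000 = 324 kN.
Edge bolt: l_c = 60 − 27/2 = 46.5 mm → 1.5 × 46.5 × 10 × 450 / 1000 = 313.9 → r_n = 313.9 kN.
Interior bolts: l_c = 75 − 27 = 48 mm → 1.5 × 48 × 10 × 450 / 1000 = 324 → r_n = 324 kN.
R_n = 1 × 313.9 + 3 × 324 = 1286 kN.
Design strength φR_n = 0.75 × 1286 = 964 kN.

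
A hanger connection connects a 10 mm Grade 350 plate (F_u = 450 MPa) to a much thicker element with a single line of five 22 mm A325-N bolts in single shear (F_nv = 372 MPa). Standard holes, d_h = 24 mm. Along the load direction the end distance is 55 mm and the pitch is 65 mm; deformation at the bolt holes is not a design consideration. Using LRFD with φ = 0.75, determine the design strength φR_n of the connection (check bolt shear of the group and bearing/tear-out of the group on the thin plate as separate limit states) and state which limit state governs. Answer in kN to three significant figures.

Bolt shear: A_b = π·22²/4 = 380.1 mm²; R_n = 372 × 380.1 × 5 × 1 / 1000 = 707 kN → 0.75 × 707 = 530 kN.
Bearing (1.5 l_c t F_u ≤ 3.0 d t F_u): upper limit = 3.0·22·10·450 / 1000 = 297 kN.
  Edge l_c = 55 − 24/2 = 43 → r_n = 290.2 kN; interior l_c = 65 − 24 = 41 → r_n = 276.8 kN.
  R_n,bearing = 1·290.2 + 4·276.8 = 1397 kN → 0.75 × 1397 = 1050 kN.
Bolt shear governs: 530 kN.

530 kN (bolt shear governs)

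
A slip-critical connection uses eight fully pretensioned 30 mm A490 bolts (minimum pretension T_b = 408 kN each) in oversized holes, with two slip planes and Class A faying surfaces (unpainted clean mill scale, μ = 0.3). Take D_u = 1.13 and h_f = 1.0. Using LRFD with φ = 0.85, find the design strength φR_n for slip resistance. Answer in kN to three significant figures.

R_n = μ · D_u · h_f · T_b · n_s · n_b = 0.3 × 1.13 × 1.0 × 408 × 2 × 8 = 2213 kN.
Design strength φR_n = 0.85 × 2213 = 1880 kN.

1880 kN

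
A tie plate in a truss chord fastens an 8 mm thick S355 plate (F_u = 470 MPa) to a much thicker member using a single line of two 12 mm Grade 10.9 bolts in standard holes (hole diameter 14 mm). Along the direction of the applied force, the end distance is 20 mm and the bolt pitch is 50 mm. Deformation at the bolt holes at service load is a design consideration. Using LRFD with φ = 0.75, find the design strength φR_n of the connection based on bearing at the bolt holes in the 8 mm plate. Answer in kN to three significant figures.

125 kN

Per bolt r_n = 1.2 l_c t F_u ≤ 2.4 d t F_u; upper limit = 2.4 × 12 × 8 × 470 / 1000 = 108.3 kN.
Edge bolt: l_c = 20 − 14/2 = 13 mm → 1.2 × 13 × 8 × 470 / 1000 = 58.66 → r_n = 58.66 kN.
Interior bolts: l_c = 50 − 14 = 36 mm → 1.2 × 36 × 8 × 470 / 1000 = 162.4 → r_n = 108.3 kN.
R_n = 1 × 58.66 + 1 × 108.3 = 166.9 kN.
Design strength φR_n = 0.75 × 166.9 = 125 kN.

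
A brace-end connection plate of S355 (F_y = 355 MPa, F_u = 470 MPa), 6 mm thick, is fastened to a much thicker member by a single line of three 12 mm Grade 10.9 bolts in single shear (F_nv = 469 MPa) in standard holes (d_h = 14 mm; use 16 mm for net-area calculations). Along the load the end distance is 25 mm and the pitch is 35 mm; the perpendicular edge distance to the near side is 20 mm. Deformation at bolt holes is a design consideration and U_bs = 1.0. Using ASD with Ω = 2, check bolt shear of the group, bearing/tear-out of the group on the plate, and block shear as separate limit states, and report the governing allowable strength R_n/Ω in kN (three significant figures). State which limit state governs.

63.5 kN (block shear governs)

Bolt shear: A_b = π·12²/4 = 113.1 mm²; R_n = 469 × 113.1 × 3 × 1 / 1000 = 159.1 kN → 159.1 / 2 = 79.6 kN.
Bearing: edge l_c = 18, r_n = 60.91 kN; interior l_c = 21, r_n = 71.06 kN; R_n = 60.91 + 2·71.06 = 203 kN → 102 kN.
Block shear: A_gv = 570, A_nv = 330, A_nt = 72 mm²; R_n = min(0.6F_uA_nv, 0.6F_yA_gv) + U_bs·F_u·A_nt = 126.9 kN → 63.5 kN.
Block shear governs: 63.5 kN.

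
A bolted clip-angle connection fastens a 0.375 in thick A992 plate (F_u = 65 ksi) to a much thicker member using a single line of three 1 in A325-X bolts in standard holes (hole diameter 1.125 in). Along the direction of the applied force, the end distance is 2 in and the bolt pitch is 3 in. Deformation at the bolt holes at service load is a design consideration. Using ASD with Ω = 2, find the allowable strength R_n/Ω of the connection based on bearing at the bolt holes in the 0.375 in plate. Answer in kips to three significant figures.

Per bolt r_n = 1.2 l_c t F_u ≤ 2.4 d t F_u; upper limit = 2.4 × 1 × 0.375 × 65 = 58.5 kips.
Edge bolt: l_c = 2 − 1.125/2 = 1.438 in → 1.2 × 1.438 × 0.375 × 65 = 42.05 → r_n = 42.05 kips.
Interior bolts: l_c = 3 − 1.125 = 1.875 in → 1.2 × 1.875 × 0.375 × 65 = 54.84 → r_n = 54.84 kips.
R_n = 1 × 42.05 + 2 × 54.84 = 151.7 kips.
Allowable strength R_n/Ω = 151.7 / 2 = 75.9 kips.

75.9 kips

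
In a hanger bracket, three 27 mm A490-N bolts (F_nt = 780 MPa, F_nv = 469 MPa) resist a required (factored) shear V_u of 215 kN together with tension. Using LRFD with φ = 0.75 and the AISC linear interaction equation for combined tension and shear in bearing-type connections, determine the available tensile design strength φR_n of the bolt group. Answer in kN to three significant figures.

949 kN

A_b = π·27²/4 = 572.6 mm²; f_rv = 215 × 1000 / (3 × 572.6) = 125.2 MPa.
F'_nt = 1.3 F_nt − (F_nt / φF_nv) f_rv = 1.3·780 − (780/(0.75·469))·125.2 = 736.4 MPa, capped at F_nt → F'_nt = 736.4 MPa.
R_n = F'_nt · A_b · n = 736.4 × 572.6 × 3 / 1000 = 1265 kN.
Design strength φR_n = 0.75 × 1265 = 949 kN.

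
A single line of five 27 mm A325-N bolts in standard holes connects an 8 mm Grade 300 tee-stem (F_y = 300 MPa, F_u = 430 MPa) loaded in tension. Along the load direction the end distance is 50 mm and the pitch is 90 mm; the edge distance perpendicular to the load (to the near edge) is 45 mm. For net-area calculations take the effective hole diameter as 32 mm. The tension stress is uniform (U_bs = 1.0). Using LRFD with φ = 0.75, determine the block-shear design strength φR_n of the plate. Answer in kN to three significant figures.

Shear plane L_v = 50 + 4·90 = 410 mm; A_gv = 410 × 8 = 3280 mm².
A_nv = (410 − 4.5·32) × 8 = 2128 mm².
A_nt = (45 − 0.5·32) × 8 = 232 mm².
0.6 F_u A_nv = 549 kN; 0.6 F_y A_gv = 590.4 kN → shear rupture governs the shear term.
R_n = 549 + 1.0 × 430 × 232 / 1000 = 648.8 kN.
Design strength φR_n = 0.75 × 648.8 = 487 kN.

487 kN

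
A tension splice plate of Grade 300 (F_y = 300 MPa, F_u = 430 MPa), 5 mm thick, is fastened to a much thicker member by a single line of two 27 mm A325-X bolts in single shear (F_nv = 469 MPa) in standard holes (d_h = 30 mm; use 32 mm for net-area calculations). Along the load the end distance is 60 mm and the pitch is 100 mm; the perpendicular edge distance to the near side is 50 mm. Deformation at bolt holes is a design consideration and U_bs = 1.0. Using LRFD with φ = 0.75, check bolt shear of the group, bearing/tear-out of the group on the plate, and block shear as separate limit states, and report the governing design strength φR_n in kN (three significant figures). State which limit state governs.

163 kN (block shear governs)

Bolt shear: A_b = π·27²/4 = 572.6 mm²; R_n = 469 × 572.6 × 2 × 1 / 1000 = 537.1 kN → 0.75 × 537.1 = 403 kN.
Bearing: edge l_c = 45, r_n = 116.1 kN; interior l_c = 70, r_n = 139.3 kN; R_n = 116.1 + 1·139.3 = 255.4 kN → 192 kN.
Block shear: A_gv = 800, A_nv = 560, A_nt = 170 mm²; R_n = min(0.6F_uA_nv, 0.6F_yA_gv) + U_bs·F_u·A_nt = 217.1 kN → 163 kN.
Block shear governs: 163 kN.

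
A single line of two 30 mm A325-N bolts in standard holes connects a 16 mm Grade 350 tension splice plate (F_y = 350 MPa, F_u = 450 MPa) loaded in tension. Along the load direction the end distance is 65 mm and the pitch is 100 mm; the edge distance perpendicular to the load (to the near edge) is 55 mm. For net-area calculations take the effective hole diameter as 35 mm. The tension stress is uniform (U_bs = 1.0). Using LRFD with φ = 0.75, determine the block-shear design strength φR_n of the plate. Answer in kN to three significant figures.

567 kN

Shear plane L_v = 65 + 1·100 = 165 mm; A_gv = 165 × 16 = 2640 mm².
A_nv = (165 − 1.5·35) × 16 = 1800 mm².
A_nt = (55 − 0.5·35) × 16 = 600 mm².
0.6 F_u A_nv = 486 kN; 0.6 F_y A_gv = 554.4 kN → shear rupture governs the shear term.
R_n = 486 + 1.0 × 450 × 600 / 1000 = 756 kN.
Design strength φR_n = 0.75 × 756 = 567 kN.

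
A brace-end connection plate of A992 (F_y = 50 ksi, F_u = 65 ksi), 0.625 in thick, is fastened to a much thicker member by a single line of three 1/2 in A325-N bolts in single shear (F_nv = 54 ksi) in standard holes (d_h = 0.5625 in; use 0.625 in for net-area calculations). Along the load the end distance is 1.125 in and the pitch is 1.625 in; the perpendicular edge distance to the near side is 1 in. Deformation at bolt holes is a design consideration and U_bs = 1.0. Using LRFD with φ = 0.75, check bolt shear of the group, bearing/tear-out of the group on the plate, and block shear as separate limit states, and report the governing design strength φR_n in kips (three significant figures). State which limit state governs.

23.9 kips (bolt shear governs)

Bolt shear: A_b = π·0.5²/4 = 0.1963 in²; R_n = 54 × 0.1963 × 3 × 1 = 31.81 kips → 0.75 × 31.81 = 23.9 kips.
Bearing: edge l_c = 0.8438, r_n = 41.13 kips; interior l_c = 1.062, r_n = 48.75 kips; R_n = 41.13 + 2·48.75 = 138.6 kips → 104 kips.
Block shear: A_gv = 2.734, A_nv = 1.758, A_nt = 0.4297 in²; R_n = min(0.6F_uA_nv, 0.6F_yA_gv) + U_bs·F_u·A_nt = 96.48 kips → 72.4 kips.
Bolt shear governs: 23.9 kips.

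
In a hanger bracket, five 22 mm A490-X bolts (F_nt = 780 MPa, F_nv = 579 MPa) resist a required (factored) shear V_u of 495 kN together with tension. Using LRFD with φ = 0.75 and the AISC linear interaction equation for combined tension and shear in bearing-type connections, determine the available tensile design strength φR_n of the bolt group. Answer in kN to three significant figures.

779 kN

A_b = π·22²/4 = 380.1 mm²; f_rv = 495 × 1000 / (5 × 380.1) = 260.4 MPa.
F'_nt = 1.3 F_nt − (F_nt / φF_nv) f_rv = 1.3·780 − (780/(0.75·579))·260.4 = 546.2 MPa, capped at F_nt → F'_nt = 546.2 MPa.
R_n = F'_nt · A_b · n = 546.2 × 380.1 × 5 / 1000 = 1038 kN.
Design strength φR_n = 0.75 × 1038 = 779 kN.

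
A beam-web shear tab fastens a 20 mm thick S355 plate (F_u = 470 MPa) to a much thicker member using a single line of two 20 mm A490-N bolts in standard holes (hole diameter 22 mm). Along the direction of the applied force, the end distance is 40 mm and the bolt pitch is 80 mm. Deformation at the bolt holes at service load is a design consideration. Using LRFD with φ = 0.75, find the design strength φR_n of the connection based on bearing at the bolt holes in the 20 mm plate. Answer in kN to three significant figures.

Per bolt r_n = 1.2 l_c t F_u ≤ 2.4 d t F_u; upper limit = 2.4 × 20 × 20 × 470 / 1000 = 451.2 kN.
Edge bolt: l_c = 40 − 22/2 = 29 mm → 1.2 × 29 × 20 × 470 / 1000 = 327.1 → r_n = 327.1 kN.
Interior bolts: l_c = 80 − 22 = 58 mm → 1.2 × 58 × 20 × 470 / 1000 = 654.2 → r_n = 451.2 kN.
R_n = 1 × 327.1 + 1 × 451.2 = 778.3 kN.
Design strength φR_n = 0.75 × 778.3 = 584 kN.

584 kN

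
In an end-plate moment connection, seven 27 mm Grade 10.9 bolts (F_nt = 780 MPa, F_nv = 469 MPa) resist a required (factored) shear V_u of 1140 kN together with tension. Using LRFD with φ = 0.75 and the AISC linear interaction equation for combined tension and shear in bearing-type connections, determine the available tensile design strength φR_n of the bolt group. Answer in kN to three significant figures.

A_b = π·27²/4 = 572.6 mm²; f_rv = 1140 × 1000 / (7 × 572.6) = 284.4 MPa.
F'_nt = 1.3 F_nt − (F_nt / φF_nv) f_rv = 1.3·780 − (780/(0.75·469))·284.4 = 383.3 MPa, capped at F_nt → F'_nt = 383.3 MPa.
R_n = F'_nt · A_b · n = 383.3 × 572.6 × 7 / 1000 = 1536 kN.
Design strength φR_n = 0.75 × 1536 = 1150 kN.

1150 kN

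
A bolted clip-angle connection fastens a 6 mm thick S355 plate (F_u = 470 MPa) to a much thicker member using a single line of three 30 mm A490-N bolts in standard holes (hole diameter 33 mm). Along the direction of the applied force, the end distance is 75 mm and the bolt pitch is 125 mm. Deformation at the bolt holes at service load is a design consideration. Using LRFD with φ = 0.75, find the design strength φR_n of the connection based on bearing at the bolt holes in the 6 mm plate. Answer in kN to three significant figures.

Per bolt r_n = 1.2 l_c t F_u ≤ 2.4 d t F_u; upper limit = 2.4 × 30 × 6 × 470 / 1000 = 203 kN.
Edge bolt: l_c = 75 − 33/2 = 58.5 mm → 1.2 × 58.5 × 6 × 470 / 1000 = 198 → r_n = 198 kN.
Interior bolts: l_c = 125 − 33 = 92 mm → 1.2 × 92 × 6 × 470 / 1000 = 311.3 → r_n = 203 kN.
R_n = 1 × 198 + 2 × 203 = 604 kN.
Design strength φR_n = 0.75 × 604 = 453 kN.

453 kN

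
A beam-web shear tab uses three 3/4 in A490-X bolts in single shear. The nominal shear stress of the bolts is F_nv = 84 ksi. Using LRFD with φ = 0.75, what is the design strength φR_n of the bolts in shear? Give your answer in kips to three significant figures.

83.5 kips

A_b = π × 0.75² / 4 = 0.4418 in².
R_n = F_nv · A_b · n · n_s = 84 × 0.4418 × 3 × 1 = 111.3 kips.
Design strength φR_n = 0.75 × 111.3 = 83.5 kips.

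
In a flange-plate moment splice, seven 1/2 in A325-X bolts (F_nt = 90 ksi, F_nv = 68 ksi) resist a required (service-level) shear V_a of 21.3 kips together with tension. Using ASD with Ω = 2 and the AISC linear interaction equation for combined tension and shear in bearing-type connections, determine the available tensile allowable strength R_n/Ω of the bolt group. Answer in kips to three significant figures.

A_b = π·0.5²/4 = 0.1963 in²; f_rv = 21.3 / (7 × 0.1963) = 15.5 ksi.
F'_nt = 1.3 F_nt − (Ω F_nt / F_nv) f_rv = 1.3·90 − (2·90/68)·15.5 = 75.98 ksi, capped at F_nt → F'_nt = 75.98 ksi.
R_n = F'_nt · A_b · n = 75.98 × 0.1963 × 7 = 104.4 kips.
Allowable strength R_n/Ω = 104.4 / 2 = 52.2 kips.

52.2 kips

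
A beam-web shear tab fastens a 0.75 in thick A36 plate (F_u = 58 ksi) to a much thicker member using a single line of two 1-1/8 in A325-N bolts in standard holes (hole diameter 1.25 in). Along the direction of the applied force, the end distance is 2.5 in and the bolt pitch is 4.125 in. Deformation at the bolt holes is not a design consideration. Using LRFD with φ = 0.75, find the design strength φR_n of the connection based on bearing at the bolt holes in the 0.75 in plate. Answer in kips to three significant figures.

202 kips

Per bolt r_n = 1.5 l_c t F_u ≤ 3.0 d t F_u; upper limit = 3.0 × 1.125 × 0.75 × 58 = 146.8 kips.
Edge bolt: l_c = 2.5 − 1.25/2 = 1.875 in → 1.5 × 1.875 × 0.75 × 58 = 122.3 → r_n = 122.3 kips.
Interior bolts: l_c = 4.125 − 1.25 = 2.875 in → 1.5 × 2.875 × 0.75 × 58 = 187.6 → r_n = 146.8 kips.
R_n = 1 × 122.3 + 1 × 146.8 = 269.2 kips.
Design strength φR_n = 0.75 × 269.2 = 202 kips.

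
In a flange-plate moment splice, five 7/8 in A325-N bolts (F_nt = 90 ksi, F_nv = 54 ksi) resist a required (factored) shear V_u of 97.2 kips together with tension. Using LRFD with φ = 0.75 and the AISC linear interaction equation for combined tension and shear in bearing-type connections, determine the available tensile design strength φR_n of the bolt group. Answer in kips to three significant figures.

102 kips

A_b = π·0.875²/4 = 0.6013 in²; f_rv = 97.2 / (5 × 0.6013) = 32.33 ksi.
F'_nt = 1.3 F_nt − (F_nt / φF_nv) f_rv = 1.3·90 − (90/(0.75·54))·32.33 = 45.16 ksi, capped at F_nt → F'_nt = 45.16 ksi.
R_n = F'_nt · A_b · n = 45.16 × 0.6013 × 5 = 135.8 kips.
Design strength φR_n = 0.75 × 135.8 = 102 kips.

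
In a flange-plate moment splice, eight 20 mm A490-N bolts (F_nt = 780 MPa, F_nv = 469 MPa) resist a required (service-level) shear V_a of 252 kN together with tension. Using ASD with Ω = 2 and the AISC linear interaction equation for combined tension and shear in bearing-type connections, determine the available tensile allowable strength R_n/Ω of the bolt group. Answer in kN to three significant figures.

A_b = π·20²/4 = 314.2 mm²; f_rv = 252 × 1000 / (8 × 314.2) = 100.3 MPa.
F'_nt = 1.3 F_nt − (Ω F_nt / F_nv) f_rv = 1.3·780 − (2·780/469)·100.3 = 680.5 MPa, capped at F_nt → F'_nt = 680.5 MPa.
R_n = F'_nt · A_b · n = 680.5 × 314.2 × 8 / 1000 = 1710 kN.
Allowable strength R_n/Ω = 1710 / 2 = 855 kN.

855 kN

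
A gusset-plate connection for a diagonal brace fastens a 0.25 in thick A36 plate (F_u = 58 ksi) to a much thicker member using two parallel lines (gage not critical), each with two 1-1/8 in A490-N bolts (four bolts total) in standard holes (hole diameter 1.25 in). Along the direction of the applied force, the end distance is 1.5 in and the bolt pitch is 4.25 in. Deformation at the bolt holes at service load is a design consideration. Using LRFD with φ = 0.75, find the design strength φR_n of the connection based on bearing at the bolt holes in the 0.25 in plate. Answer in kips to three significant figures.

Per bolt r_n = 1.2 l_c t F_u ≤ 2.4 d t F_u; upper limit = 2.4 × 1.125 × 0.25 × 58 = 39.15 kips.
Edge bolt: l_c = 1.5 − 1.25/2 = 0.875 in → 1.2 × 0.875 × 0.25 × 58 = 15.23 → r_n = 15.23 kips.
Interior bolts: l_c = 4.25 − 1.25 = 3 in → 1.2 × 3 × 0.25 × 58 = 52.2 → r_n = 39.15 kips.
R_n = 2 × 15.23 + 2 × 39.15 = 108.8 kips.
Design strength φR_n = 0.75 × 108.8 = 81.6 kips.

81.6 kips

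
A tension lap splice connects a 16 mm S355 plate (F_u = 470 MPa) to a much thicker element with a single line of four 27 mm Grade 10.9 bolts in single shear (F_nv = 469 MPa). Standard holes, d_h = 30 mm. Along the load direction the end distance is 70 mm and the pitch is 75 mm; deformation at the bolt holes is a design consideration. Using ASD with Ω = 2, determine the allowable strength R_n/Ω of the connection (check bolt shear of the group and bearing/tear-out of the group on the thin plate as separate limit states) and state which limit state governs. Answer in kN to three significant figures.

537 kN (bolt shear governs)

Bolt shear: A_b = π·27²/4 = 572.6 mm²; R_n = 469 × 572.6 × 4 × 1 / 1000 = 1074 kN → 1074 / 2 = 537 kN.
Bearing (1.2 l_c t F_u ≤ 2.4 d t F_u): upper limit = 2.4·27·16·470 / 1000 = 487.3 kN.
  Edge l_c = 70 − 30/2 = 55 → r_n = 487.3 kN; interior l_c = 75 − 30 = 45 → r_n = 406.1 kN.
  R_n,bearing = 1·487.3 + 3·406.1 = 1706 kN → 1706 / 2 = 853 kN.
Bolt shear governs: 537 kN.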